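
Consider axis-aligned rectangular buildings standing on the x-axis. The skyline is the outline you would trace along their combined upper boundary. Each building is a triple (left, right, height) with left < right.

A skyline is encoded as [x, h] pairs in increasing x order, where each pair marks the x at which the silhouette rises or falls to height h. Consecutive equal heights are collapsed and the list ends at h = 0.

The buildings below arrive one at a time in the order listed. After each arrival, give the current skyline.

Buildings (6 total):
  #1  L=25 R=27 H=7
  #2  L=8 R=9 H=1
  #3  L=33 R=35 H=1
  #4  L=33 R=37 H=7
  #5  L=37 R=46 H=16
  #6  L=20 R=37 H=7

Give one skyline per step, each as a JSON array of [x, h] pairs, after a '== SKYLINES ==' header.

== SKYLINES ==
[[25,7],[27,0]]
[[8,1],[9,0],[25,7],[27,0]]
[[8,1],[9,0],[25,7],[27,0],[33,1],[35,0]]
[[8,1],[9,0],[25,7],[27,0],[33,7],[37,0]]
[[8,1],[9,0],[25,7],[27,0],[33,7],[37,16],[46,0]]
[[8,1],[9,0],[20,7],[37,16],[46,0]]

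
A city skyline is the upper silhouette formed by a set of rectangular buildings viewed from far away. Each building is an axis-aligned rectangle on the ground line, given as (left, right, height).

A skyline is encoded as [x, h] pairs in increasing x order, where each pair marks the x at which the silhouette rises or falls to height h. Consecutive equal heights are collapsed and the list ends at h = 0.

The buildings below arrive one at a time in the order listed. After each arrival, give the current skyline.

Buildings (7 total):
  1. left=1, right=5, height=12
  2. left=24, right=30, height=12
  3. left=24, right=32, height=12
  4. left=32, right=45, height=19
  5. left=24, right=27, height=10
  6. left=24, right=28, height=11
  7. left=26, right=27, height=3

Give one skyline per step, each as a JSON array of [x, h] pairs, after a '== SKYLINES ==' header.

== SKYLINES ==
[[1,12],[5,0]]
[[1,12],[5,0],[24,12],[30,0]]
[[1,12],[5,0],[24,12],[32,0]]
[[1,12],[5,0],[24,12],[32,19],[45,0]]
[[1,12],[5,0],[24,12],[32,19],[45,0]]
[[1,12],[5,0],[24,12],[32,19],[45,0]]
[[1,12],[5,0],[24,12],[32,19],[45,0]]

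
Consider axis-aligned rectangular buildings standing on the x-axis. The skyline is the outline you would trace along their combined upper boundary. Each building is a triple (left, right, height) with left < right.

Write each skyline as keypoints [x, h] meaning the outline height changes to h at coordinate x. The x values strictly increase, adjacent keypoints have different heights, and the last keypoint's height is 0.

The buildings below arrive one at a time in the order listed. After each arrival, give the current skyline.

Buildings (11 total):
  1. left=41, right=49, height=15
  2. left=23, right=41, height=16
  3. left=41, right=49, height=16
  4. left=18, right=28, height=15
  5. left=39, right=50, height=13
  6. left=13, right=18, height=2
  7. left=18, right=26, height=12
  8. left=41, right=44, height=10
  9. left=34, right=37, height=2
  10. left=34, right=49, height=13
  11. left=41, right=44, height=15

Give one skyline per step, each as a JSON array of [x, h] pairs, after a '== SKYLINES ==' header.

== SKYLINES ==
[[41,15],[49,0]]
[[23,16],[41,15],[49,0]]
[[23,16],[49,0]]
[[18,15],[23,16],[49,0]]
[[18,15],[23,16],[49,13],[50,0]]
[[13,2],[18,15],[23,16],[49,13],[50,0]]
[[13,2],[18,15],[23,16],[49,13],[50,0]]
[[13,2],[18,15],[23,16],[49,13],[50,0]]
[[13,2],[18,15],[23,16],[49,13],[50,0]]
[[13,2],[18,15],[23,16],[49,13],[50,0]]
[[13,2],[18,15],[23,16],[49,13],[50,0]]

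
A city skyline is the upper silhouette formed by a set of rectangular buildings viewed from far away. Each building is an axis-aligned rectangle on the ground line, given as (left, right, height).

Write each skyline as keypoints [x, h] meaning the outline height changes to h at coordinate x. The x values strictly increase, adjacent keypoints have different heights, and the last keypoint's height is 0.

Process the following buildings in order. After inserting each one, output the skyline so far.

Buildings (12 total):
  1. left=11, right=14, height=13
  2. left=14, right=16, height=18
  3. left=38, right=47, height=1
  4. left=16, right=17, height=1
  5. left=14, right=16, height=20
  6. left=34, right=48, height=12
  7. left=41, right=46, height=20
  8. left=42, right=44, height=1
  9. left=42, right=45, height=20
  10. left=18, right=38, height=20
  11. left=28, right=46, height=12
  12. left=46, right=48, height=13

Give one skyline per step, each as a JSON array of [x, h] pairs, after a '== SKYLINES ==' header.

== SKYLINES ==
[[11,13],[14,0]]
[[11,13],[14,18],[16,0]]
[[11,13],[14,18],[16,0],[38,1],[47,0]]
[[11,13],[14,18],[16,1],[17,0],[38,1],[47,0]]
[[11,13],[14,20],[16,1],[17,0],[38,1],[47,0]]
[[11,13],[14,20],[16,1],[17,0],[34,12],[48,0]]
[[11,13],[14,20],[16,1],[17,0],[34,12],[41,20],[46,12],[48,0]]
[[11,13],[14,20],[16,1],[17,0],[34,12],[41,20],[46,12],[48,0]]
[[11,13],[14,20],[16,1],[17,0],[34,12],[41,20],[46,12],[48,0]]
[[11,13],[14,20],[16,1],[17,0],[18,20],[38,12],[41,20],[46,12],[48,0]]
[[11,13],[14,20],[16,1],[17,0],[18,20],[38,12],[41,20],[46,12],[48,0]]
[[11,13],[14,20],[16,1],[17,0],[18,20],[38,12],[41,20],[46,13],[48,0]]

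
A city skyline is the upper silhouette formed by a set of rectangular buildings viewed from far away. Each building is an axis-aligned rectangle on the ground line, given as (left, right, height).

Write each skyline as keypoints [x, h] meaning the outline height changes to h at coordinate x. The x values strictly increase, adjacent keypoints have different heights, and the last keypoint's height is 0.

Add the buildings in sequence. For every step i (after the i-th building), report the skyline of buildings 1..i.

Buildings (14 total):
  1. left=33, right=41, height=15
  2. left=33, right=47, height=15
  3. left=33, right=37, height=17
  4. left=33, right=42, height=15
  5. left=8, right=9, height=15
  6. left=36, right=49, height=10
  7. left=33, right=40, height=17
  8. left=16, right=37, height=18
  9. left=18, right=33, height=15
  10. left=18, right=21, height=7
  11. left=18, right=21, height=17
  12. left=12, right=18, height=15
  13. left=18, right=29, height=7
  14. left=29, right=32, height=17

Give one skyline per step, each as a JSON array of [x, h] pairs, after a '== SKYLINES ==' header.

== SKYLINES ==
[[33,15],[41,0]]
[[33,15],[47,0]]
[[33,17],[37,15],[47,0]]
[[33,17],[37,15],[47,0]]
[[8,15],[9,0],[33,17],[37,15],[47,0]]
[[8,15],[9,0],[33,17],[37,15],[47,10],[49,0]]
[[8,15],[9,0],[33,17],[40,15],[47,10],[49,0]]
[[8,15],[9,0],[16,18],[37,17],[40,15],[47,10],[49,0]]
[[8,15],[9,0],[16,18],[37,17],[40,15],[47,10],[49,0]]
[[8,15],[9,0],[16,18],[37,17],[40,15],[47,10],[49,0]]
[[8,15],[9,0],[16,18],[37,17],[40,15],[47,10],[49,0]]
[[8,15],[9,0],[12,15],[16,18],[37,17],[40,15],[47,10],[49,0]]
[[8,15],[9,0],[12,15],[16,18],[37,17],[40,15],[47,10],[49,0]]
[[8,15],[9,0],[12,15],[16,18],[37,17],[40,15],[47,10],[49,0]]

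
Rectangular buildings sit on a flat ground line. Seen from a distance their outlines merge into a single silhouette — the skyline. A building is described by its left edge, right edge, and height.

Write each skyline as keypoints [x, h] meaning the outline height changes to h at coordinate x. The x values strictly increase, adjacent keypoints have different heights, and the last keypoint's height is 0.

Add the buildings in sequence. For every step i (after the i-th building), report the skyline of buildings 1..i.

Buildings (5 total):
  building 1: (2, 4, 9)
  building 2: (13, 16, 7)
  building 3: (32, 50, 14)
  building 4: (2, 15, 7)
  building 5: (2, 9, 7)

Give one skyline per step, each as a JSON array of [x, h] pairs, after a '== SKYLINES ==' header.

== SKYLINES ==
[[2,9],[4,0]]
[[2,9],[4,0],[13,7],[16,0]]
[[2,9],[4,0],[13,7],[16,0],[32,14],[50,0]]
[[2,9],[4,7],[16,0],[32,14],[50,0]]
[[2,9],[4,7],[16,0],[32,14],[50,0]]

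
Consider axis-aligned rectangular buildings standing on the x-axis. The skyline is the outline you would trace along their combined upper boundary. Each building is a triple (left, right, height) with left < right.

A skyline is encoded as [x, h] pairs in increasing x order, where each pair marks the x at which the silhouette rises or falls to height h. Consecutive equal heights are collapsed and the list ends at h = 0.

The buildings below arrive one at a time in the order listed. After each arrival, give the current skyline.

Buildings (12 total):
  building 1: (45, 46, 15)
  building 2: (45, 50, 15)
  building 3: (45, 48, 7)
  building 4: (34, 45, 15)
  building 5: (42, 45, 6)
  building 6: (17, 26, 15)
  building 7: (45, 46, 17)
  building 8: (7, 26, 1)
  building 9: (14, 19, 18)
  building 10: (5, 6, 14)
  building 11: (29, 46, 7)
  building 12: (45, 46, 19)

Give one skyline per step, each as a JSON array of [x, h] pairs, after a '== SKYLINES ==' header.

== SKYLINES ==
[[45,15],[46,0]]
[[45,15],[50,0]]
[[45,15],[50,0]]
[[34,15],[50,0]]
[[34,15],[50,0]]
[[17,15],[26,0],[34,15],[50,0]]
[[17,15],[26,0],[34,15],[45,17],[46,15],[50,0]]
[[7,1],[17,15],[26,0],[34,15],[45,17],[46,15],[50,0]]
[[7,1],[14,18],[19,15],[26,0],[34,15],[45,17],[46,15],[50,0]]
[[5,14],[6,0],[7,1],[14,18],[19,15],[26,0],[34,15],[45,17],[46,15],[50,0]]
[[5,14],[6,0],[7,1],[14,18],[19,15],[26,0],[29,7],[34,15],[45,17],[46,15],[50,0]]
[[5,14],[6,0],[7,1],[14,18],[19,15],[26,0],[29,7],[34,15],[45,19],[46,15],[50,0]]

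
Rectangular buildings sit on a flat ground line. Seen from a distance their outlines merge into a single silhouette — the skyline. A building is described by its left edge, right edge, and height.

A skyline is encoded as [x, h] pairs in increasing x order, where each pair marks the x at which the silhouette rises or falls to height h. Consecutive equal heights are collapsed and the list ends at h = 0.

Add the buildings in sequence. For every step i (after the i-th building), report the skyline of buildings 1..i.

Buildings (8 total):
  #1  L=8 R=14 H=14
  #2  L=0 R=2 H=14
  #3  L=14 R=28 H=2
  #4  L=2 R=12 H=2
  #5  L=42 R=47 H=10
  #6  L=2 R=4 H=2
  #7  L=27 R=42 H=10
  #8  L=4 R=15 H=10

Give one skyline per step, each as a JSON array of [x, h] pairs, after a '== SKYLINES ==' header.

== SKYLINES ==
[[8,14],[14,0]]
[[0,14],[2,0],[8,14],[14,0]]
[[0,14],[2,0],[8,14],[14,2],[28,0]]
[[0,14],[2,2],[8,14],[14,2],[28,0]]
[[0,14],[2,2],[8,14],[14,2],[28,0],[42,10],[47,0]]
[[0,14],[2,2],[8,14],[14,2],[28,0],[42,10],[47,0]]
[[0,14],[2,2],[8,14],[14,2],[27,10],[47,0]]
[[0,14],[2,2],[4,10],[8,14],[14,10],[15,2],[27,10],[47,0]]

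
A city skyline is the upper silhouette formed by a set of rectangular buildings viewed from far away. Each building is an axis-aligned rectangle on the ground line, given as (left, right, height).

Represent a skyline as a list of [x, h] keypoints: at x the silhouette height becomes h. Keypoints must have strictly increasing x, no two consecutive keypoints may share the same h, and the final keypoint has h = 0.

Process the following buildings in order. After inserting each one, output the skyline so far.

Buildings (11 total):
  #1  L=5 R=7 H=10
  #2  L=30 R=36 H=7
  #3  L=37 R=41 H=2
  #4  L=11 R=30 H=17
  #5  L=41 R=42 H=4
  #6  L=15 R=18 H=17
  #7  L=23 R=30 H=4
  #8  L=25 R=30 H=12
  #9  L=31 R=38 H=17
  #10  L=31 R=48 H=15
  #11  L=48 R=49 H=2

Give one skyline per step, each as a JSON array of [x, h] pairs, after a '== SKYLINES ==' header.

== SKYLINES ==
[[5,10],[7,0]]
[[5,10],[7,0],[30,7],[36,0]]
[[5,10],[7,0],[30,7],[36,0],[37,2],[41,0]]
[[5,10],[7,0],[11,17],[30,7],[36,0],[37,2],[41,0]]
[[5,10],[7,0],[11,17],[30,7],[36,0],[37,2],[41,4],[42,0]]
[[5,10],[7,0],[11,17],[30,7],[36,0],[37,2],[41,4],[42,0]]
[[5,10],[7,0],[11,17],[30,7],[36,0],[37,2],[41,4],[42,0]]
[[5,10],[7,0],[11,17],[30,7],[36,0],[37,2],[41,4],[42,0]]
[[5,10],[7,0],[11,17],[30,7],[31,17],[38,2],[41,4],[42,0]]
[[5,10],[7,0],[11,17],[30,7],[31,17],[38,15],[48,0]]
[[5,10],[7,0],[11,17],[30,7],[31,17],[38,15],[48,2],[49,0]]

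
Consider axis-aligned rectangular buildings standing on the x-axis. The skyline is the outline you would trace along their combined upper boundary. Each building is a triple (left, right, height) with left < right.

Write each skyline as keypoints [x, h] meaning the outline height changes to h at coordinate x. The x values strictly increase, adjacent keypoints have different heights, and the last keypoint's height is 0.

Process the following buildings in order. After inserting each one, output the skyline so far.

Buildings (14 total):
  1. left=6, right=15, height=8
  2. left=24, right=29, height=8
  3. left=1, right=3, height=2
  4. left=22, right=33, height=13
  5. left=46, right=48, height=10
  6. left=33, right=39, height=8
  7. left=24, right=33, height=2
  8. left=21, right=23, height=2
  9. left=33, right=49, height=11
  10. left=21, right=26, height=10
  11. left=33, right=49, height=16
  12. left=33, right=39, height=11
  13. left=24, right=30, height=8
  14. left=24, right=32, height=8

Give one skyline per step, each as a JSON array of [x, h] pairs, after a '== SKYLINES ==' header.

== SKYLINES ==
[[6,8],[15,0]]
[[6,8],[15,0],[24,8],[29,0]]
[[1,2],[3,0],[6,8],[15,0],[24,8],[29,0]]
[[1,2],[3,0],[6,8],[15,0],[22,13],[33,0]]
[[1,2],[3,0],[6,8],[15,0],[22,13],[33,0],[46,10],[48,0]]
[[1,2],[3,0],[6,8],[15,0],[22,13],[33,8],[39,0],[46,10],[48,0]]
[[1,2],[3,0],[6,8],[15,0],[22,13],[33,8],[39,0],[46,10],[48,0]]
[[1,2],[3,0],[6,8],[15,0],[21,2],[22,13],[33,8],[39,0],[46,10],[48,0]]
[[1,2],[3,0],[6,8],[15,0],[21,2],[22,13],[33,11],[49,0]]
[[1,2],[3,0],[6,8],[15,0],[21,10],[22,13],[33,11],[49,0]]
[[1,2],[3,0],[6,8],[15,0],[21,10],[22,13],[33,16],[49,0]]
[[1,2],[3,0],[6,8],[15,0],[21,10],[22,13],[33,16],[49,0]]
[[1,2],[3,0],[6,8],[15,0],[21,10],[22,13],[33,16],[49,0]]
[[1,2],[3,0],[6,8],[15,0],[21,10],[22,13],[33,16],[49,0]]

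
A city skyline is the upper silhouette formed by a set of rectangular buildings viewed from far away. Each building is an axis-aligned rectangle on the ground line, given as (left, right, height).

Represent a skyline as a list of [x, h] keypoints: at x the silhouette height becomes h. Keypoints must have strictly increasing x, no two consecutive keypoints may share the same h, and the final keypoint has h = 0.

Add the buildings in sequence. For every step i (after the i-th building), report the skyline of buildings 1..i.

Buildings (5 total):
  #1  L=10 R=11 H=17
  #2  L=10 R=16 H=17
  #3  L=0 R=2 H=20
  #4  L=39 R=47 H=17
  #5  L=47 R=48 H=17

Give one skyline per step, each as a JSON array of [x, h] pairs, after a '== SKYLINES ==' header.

== SKYLINES ==
[[10,17],[11,0]]
[[10,17],[16,0]]
[[0,20],[2,0],[10,17],[16,0]]
[[0,20],[2,0],[10,17],[16,0],[39,17],[47,0]]
[[0,20],[2,0],[10,17],[16,0],[39,17],[48,0]]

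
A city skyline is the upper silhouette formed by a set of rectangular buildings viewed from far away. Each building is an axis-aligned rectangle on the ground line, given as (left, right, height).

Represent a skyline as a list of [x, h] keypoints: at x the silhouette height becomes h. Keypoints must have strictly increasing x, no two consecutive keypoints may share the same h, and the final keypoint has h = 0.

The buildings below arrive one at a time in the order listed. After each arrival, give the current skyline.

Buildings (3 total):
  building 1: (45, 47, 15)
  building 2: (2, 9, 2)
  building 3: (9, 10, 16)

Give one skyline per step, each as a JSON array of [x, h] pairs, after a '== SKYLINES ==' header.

== SKYLINES ==
[[45,15],[47,0]]
[[2,2],[9,0],[45,15],[47,0]]
[[2,2],[9,16],[10,0],[45,15],[47,0]]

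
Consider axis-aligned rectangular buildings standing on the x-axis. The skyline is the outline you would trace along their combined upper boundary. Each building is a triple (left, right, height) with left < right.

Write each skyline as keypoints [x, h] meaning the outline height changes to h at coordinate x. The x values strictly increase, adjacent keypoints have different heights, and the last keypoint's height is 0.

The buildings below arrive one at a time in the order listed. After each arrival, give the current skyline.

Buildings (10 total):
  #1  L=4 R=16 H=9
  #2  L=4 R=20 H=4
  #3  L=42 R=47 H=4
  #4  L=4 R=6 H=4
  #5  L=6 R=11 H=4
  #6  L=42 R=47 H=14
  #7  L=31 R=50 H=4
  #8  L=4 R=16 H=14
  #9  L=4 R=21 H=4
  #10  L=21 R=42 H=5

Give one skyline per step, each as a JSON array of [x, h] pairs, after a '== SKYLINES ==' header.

== SKYLINES ==
[[4,9],[16,0]]
[[4,9],[16,4],[20,0]]
[[4,9],[16,4],[20,0],[42,4],[47,0]]
[[4,9],[16,4],[20,0],[42,4],[47,0]]
[[4,9],[16,4],[20,0],[42,4],[47,0]]
[[4,9],[16,4],[20,0],[42,14],[47,0]]
[[4,9],[16,4],[20,0],[31,4],[42,14],[47,4],[50,0]]
[[4,14],[16,4],[20,0],[31,4],[42,14],[47,4],[50,0]]
[[4,14],[16,4],[21,0],[31,4],[42,14],[47,4],[50,0]]
[[4,14],[16,4],[21,5],[42,14],[47,4],[50,0]]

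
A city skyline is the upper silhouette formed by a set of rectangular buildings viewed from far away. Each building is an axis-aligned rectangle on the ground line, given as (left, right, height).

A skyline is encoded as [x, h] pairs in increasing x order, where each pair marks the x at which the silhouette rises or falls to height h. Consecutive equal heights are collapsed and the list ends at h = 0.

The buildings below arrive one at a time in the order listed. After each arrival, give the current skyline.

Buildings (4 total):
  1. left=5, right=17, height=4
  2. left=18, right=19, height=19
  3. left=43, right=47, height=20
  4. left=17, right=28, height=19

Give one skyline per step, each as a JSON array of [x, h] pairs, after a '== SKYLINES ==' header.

== SKYLINES ==
[[5,4],[17,0]]
[[5,4],[17,0],[18,19],[19,0]]
[[5,4],[17,0],[18,19],[19,0],[43,20],[47,0]]
[[5,4],[17,19],[28,0],[43,20],[47,0]]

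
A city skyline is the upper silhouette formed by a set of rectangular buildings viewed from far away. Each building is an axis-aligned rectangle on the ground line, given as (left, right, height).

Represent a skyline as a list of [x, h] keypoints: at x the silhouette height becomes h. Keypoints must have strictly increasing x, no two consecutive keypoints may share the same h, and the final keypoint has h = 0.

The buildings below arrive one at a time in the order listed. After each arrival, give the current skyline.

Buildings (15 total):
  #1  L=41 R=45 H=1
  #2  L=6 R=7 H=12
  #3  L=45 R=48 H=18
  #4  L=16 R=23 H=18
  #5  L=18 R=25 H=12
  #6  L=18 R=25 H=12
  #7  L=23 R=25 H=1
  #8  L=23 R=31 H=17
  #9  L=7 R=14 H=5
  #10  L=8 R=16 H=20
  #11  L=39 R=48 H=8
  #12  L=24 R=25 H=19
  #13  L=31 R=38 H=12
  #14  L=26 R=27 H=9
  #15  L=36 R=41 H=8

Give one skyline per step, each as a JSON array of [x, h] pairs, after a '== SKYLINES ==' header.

== SKYLINES ==
[[41,1],[45,0]]
[[6,12],[7,0],[41,1],[45,0]]
[[6,12],[7,0],[41,1],[45,18],[48,0]]
[[6,12],[7,0],[16,18],[23,0],[41,1],[45,18],[48,0]]
[[6,12],[7,0],[16,18],[23,12],[25,0],[41,1],[45,18],[48,0]]
[[6,12],[7,0],[16,18],[23,12],[25,0],[41,1],[45,18],[48,0]]
[[6,12],[7,0],[16,18],[23,12],[25,0],[41,1],[45,18],[48,0]]
[[6,12],[7,0],[16,18],[23,17],[31,0],[41,1],[45,18],[48,0]]
[[6,12],[7,5],[14,0],[16,18],[23,17],[31,0],[41,1],[45,18],[48,0]]
[[6,12],[7,5],[8,20],[16,18],[23,17],[31,0],[41,1],[45,18],[48,0]]
[[6,12],[7,5],[8,20],[16,18],[23,17],[31,0],[39,8],[45,18],[48,0]]
[[6,12],[7,5],[8,20],[16,18],[23,17],[24,19],[25,17],[31,0],[39,8],[45,18],[48,0]]
[[6,12],[7,5],[8,20],[16,18],[23,17],[24,19],[25,17],[31,12],[38,0],[39,8],[45,18],[48,0]]
[[6,12],[7,5],[8,20],[16,18],[23,17],[24,19],[25,17],[31,12],[38,0],[39,8],[45,18],[48,0]]
[[6,12],[7,5],[8,20],[16,18],[23,17],[24,19],[25,17],[31,12],[38,8],[45,18],[48,0]]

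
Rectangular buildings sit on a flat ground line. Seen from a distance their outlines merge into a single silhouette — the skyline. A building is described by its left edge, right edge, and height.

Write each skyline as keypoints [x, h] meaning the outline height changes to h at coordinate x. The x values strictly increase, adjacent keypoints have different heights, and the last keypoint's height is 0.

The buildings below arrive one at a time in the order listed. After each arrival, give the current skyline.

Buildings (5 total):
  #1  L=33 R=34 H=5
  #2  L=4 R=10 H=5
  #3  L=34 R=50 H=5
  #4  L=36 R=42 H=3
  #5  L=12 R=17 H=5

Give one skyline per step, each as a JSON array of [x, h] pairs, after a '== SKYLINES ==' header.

== SKYLINES ==
[[33,5],[34,0]]
[[4,5],[10,0],[33,5],[34,0]]
[[4,5],[10,0],[33,5],[50,0]]
[[4,5],[10,0],[33,5],[50,0]]
[[4,5],[10,0],[12,5],[17,0],[33,5],[50,0]]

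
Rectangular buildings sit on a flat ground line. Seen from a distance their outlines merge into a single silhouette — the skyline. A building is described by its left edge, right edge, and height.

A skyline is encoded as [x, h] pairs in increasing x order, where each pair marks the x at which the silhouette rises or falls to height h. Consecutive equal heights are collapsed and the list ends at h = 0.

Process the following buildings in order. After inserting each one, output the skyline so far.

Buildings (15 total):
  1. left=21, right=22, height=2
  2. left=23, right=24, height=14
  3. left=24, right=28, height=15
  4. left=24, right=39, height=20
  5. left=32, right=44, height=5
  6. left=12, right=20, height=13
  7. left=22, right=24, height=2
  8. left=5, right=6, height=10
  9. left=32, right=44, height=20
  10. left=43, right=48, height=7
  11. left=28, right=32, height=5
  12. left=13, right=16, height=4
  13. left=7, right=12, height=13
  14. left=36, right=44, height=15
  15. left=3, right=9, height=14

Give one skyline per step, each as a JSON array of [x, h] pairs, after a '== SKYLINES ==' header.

== SKYLINES ==
[[21,2],[22,0]]
[[21,2],[22,0],[23,14],[24,0]]
[[21,2],[22,0],[23,14],[24,15],[28,0]]
[[21,2],[22,0],[23,14],[24,20],[39,0]]
[[21,2],[22,0],[23,14],[24,20],[39,5],[44,0]]
[[12,13],[20,0],[21,2],[22,0],[23,14],[24,20],[39,5],[44,0]]
[[12,13],[20,0],[21,2],[23,14],[24,20],[39,5],[44,0]]
[[5,10],[6,0],[12,13],[20,0],[21,2],[23,14],[24,20],[39,5],[44,0]]
[[5,10],[6,0],[12,13],[20,0],[21,2],[23,14],[24,20],[44,0]]
[[5,10],[6,0],[12,13],[20,0],[21,2],[23,14],[24,20],[44,7],[48,0]]
[[5,10],[6,0],[12,13],[20,0],[21,2],[23,14],[24,20],[44,7],[48,0]]
[[5,10],[6,0],[12,13],[20,0],[21,2],[23,14],[24,20],[44,7],[48,0]]
[[5,10],[6,0],[7,13],[20,0],[21,2],[23,14],[24,20],[44,7],[48,0]]
[[5,10],[6,0],[7,13],[20,0],[21,2],[23,14],[24,20],[44,7],[48,0]]
[[3,14],[9,13],[20,0],[21,2],[23,14],[24,20],[44,7],[48,0]]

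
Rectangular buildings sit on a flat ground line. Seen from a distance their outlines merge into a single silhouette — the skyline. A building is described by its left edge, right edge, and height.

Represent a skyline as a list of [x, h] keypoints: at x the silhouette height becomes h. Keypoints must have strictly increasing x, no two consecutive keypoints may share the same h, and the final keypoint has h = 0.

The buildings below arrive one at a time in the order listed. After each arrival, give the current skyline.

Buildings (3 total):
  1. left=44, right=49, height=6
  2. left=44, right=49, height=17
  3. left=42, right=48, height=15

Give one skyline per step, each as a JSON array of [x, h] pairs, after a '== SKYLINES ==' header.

== SKYLINES ==
[[44,6],[49,0]]
[[44,17],[49,0]]
[[42,15],[44,17],[49,0]]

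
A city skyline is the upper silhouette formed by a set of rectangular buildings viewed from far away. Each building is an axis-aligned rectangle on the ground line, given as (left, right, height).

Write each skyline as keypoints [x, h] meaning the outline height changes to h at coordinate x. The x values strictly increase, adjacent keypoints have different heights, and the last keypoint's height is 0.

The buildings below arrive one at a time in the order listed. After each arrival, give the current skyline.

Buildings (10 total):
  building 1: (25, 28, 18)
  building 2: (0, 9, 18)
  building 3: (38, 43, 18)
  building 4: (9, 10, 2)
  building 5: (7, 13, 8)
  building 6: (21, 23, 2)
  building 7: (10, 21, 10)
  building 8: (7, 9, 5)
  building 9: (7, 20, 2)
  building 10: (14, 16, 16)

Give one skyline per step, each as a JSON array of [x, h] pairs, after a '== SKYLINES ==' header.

== SKYLINES ==
[[25,18],[28,0]]
[[0,18],[9,0],[25,18],[28,0]]
[[0,18],[9,0],[25,18],[28,0],[38,18],[43,0]]
[[0,18],[9,2],[10,0],[25,18],[28,0],[38,18],[43,0]]
[[0,18],[9,8],[13,0],[25,18],[28,0],[38,18],[43,0]]
[[0,18],[9,8],[13,0],[21,2],[23,0],[25,18],[28,0],[38,18],[43,0]]
[[0,18],[9,8],[10,10],[21,2],[23,0],[25,18],[28,0],[38,18],[43,0]]
[[0,18],[9,8],[10,10],[21,2],[23,0],[25,18],[28,0],[38,18],[43,0]]
[[0,18],[9,8],[10,10],[21,2],[23,0],[25,18],[28,0],[38,18],[43,0]]
[[0,18],[9,8],[10,10],[14,16],[16,10],[21,2],[23,0],[25,18],[28,0],[38,18],[43,0]]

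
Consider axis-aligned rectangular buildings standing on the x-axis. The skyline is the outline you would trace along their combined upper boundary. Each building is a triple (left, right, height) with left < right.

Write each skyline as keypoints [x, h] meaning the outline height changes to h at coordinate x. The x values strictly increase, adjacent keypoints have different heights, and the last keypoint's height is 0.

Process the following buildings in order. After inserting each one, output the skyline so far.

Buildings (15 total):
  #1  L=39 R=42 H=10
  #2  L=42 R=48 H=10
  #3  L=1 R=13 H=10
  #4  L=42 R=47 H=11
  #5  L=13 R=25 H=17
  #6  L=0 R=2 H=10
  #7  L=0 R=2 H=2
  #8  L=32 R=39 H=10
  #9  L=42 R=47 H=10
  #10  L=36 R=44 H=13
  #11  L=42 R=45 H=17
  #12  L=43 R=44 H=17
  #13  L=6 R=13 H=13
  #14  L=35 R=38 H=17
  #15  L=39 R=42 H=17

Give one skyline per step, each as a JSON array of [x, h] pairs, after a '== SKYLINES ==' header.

== SKYLINES ==
[[39,10],[42,0]]
[[39,10],[48,0]]
[[1,10],[13,0],[39,10],[48,0]]
[[1,10],[13,0],[39,10],[42,11],[47,10],[48,0]]
[[1,10],[13,17],[25,0],[39,10],[42,11],[47,10],[48,0]]
[[0,10],[13,17],[25,0],[39,10],[42,11],[47,10],[48,0]]
[[0,10],[13,17],[25,0],[39,10],[42,11],[47,10],[48,0]]
[[0,10],[13,17],[25,0],[32,10],[42,11],[47,10],[48,0]]
[[0,10],[13,17],[25,0],[32,10],[42,11],[47,10],[48,0]]
[[0,10],[13,17],[25,0],[32,10],[36,13],[44,11],[47,10],[48,0]]
[[0,10],[13,17],[25,0],[32,10],[36,13],[42,17],[45,11],[47,10],[48,0]]
[[0,10],[13,17],[25,0],[32,10],[36,13],[42,17],[45,11],[47,10],[48,0]]
[[0,10],[6,13],[13,17],[25,0],[32,10],[36,13],[42,17],[45,11],[47,10],[48,0]]
[[0,10],[6,13],[13,17],[25,0],[32,10],[35,17],[38,13],[42,17],[45,11],[47,10],[48,0]]
[[0,10],[6,13],[13,17],[25,0],[32,10],[35,17],[38,13],[39,17],[45,11],[47,10],[48,0]]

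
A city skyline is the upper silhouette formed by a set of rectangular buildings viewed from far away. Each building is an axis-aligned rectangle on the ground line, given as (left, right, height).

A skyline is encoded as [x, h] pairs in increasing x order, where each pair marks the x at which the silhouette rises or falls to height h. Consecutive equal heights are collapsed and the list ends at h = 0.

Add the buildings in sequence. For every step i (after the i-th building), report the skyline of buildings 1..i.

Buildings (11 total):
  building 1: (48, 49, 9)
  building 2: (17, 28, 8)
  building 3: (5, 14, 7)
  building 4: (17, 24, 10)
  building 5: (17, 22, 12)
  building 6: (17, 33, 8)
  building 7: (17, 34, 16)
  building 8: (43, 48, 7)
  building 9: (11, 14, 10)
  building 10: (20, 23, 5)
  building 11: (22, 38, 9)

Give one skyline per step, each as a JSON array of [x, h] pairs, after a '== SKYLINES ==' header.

== SKYLINES ==
[[48,9],[49,0]]
[[17,8],[28,0],[48,9],[49,0]]
[[5,7],[14,0],[17,8],[28,0],[48,9],[49,0]]
[[5,7],[14,0],[17,10],[24,8],[28,0],[48,9],[49,0]]
[[5,7],[14,0],[17,12],[22,10],[24,8],[28,0],[48,9],[49,0]]
[[5,7],[14,0],[17,12],[22,10],[24,8],[33,0],[48,9],[49,0]]
[[5,7],[14,0],[17,16],[34,0],[48,9],[49,0]]
[[5,7],[14,0],[17,16],[34,0],[43,7],[48,9],[49,0]]
[[5,7],[11,10],[14,0],[17,16],[34,0],[43,7],[48,9],[49,0]]
[[5,7],[11,10],[14,0],[17,16],[34,0],[43,7],[48,9],[49,0]]
[[5,7],[11,10],[14,0],[17,16],[34,9],[38,0],[43,7],[48,9],[49,0]]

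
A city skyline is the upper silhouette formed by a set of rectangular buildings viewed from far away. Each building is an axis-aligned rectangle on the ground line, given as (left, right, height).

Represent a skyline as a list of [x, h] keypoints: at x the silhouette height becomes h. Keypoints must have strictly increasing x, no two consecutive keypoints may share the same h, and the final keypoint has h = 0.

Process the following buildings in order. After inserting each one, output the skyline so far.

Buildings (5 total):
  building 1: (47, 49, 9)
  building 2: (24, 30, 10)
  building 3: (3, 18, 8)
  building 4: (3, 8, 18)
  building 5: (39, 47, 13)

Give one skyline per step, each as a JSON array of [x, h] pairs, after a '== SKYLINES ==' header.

== SKYLINES ==
[[47,9],[49,0]]
[[24,10],[30,0],[47,9],[49,0]]
[[3,8],[18,0],[24,10],[30,0],[47,9],[49,0]]
[[3,18],[8,8],[18,0],[24,10],[30,0],[47,9],[49,0]]
[[3,18],[8,8],[18,0],[24,10],[30,0],[39,13],[47,9],[49,0]]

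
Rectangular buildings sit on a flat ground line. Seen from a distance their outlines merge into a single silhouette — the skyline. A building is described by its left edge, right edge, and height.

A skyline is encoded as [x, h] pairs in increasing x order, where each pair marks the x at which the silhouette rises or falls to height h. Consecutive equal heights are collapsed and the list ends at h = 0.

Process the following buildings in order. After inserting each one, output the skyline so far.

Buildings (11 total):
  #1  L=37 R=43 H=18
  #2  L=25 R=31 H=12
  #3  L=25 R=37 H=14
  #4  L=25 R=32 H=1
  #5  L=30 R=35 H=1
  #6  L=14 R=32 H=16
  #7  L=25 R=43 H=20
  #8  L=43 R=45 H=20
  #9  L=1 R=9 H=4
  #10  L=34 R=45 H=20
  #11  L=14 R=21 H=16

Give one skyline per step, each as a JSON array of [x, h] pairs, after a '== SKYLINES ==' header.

== SKYLINES ==
[[37,18],[43,0]]
[[25,12],[31,0],[37,18],[43,0]]
[[25,14],[37,18],[43,0]]
[[25,14],[37,18],[43,0]]
[[25,14],[37,18],[43,0]]
[[14,16],[32,14],[37,18],[43,0]]
[[14,16],[25,20],[43,0]]
[[14,16],[25,20],[45,0]]
[[1,4],[9,0],[14,16],[25,20],[45,0]]
[[1,4],[9,0],[14,16],[25,20],[45,0]]
[[1,4],[9,0],[14,16],[25,20],[45,0]]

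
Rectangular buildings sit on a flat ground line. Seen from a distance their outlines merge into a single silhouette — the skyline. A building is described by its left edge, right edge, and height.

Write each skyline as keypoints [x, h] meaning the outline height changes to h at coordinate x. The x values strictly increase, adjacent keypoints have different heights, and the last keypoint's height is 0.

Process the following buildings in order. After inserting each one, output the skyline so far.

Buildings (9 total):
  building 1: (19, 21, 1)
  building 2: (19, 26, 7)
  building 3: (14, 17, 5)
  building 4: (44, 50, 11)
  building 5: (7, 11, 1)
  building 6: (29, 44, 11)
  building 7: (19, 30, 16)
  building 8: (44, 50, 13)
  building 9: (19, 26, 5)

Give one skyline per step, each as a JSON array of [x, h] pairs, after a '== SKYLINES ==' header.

== SKYLINES ==
[[19,1],[21,0]]
[[19,7],[26,0]]
[[14,5],[17,0],[19,7],[26,0]]
[[14,5],[17,0],[19,7],[26,0],[44,11],[50,0]]
[[7,1],[11,0],[14,5],[17,0],[19,7],[26,0],[44,11],[50,0]]
[[7,1],[11,0],[14,5],[17,0],[19,7],[26,0],[29,11],[50,0]]
[[7,1],[11,0],[14,5],[17,0],[19,16],[30,11],[50,0]]
[[7,1],[11,0],[14,5],[17,0],[19,16],[30,11],[44,13],[50,0]]
[[7,1],[11,0],[14,5],[17,0],[19,16],[30,11],[44,13],[50,0]]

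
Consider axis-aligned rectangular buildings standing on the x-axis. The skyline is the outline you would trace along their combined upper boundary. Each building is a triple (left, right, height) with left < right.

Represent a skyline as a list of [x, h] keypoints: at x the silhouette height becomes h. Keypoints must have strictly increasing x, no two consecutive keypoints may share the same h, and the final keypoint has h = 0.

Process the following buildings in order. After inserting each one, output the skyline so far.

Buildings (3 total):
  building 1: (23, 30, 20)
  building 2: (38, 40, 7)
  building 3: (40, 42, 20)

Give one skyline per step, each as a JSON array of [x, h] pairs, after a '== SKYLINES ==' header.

== SKYLINES ==
[[23,20],[30,0]]
[[23,20],[30,0],[38,7],[40,0]]
[[23,20],[30,0],[38,7],[40,20],[42,0]]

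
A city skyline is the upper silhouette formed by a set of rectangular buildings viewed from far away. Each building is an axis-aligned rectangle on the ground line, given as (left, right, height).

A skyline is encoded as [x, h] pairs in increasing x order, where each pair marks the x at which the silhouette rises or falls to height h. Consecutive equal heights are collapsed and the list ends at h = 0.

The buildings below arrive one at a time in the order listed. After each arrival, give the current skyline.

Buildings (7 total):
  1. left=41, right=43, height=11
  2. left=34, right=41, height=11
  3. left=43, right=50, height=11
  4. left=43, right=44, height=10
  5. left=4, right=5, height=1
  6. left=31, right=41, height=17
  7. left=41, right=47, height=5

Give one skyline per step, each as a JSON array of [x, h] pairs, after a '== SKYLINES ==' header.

== SKYLINES ==
[[41,11],[43,0]]
[[34,11],[43,0]]
[[34,11],[50,0]]
[[34,11],[50,0]]
[[4,1],[5,0],[34,11],[50,0]]
[[4,1],[5,0],[31,17],[41,11],[50,0]]
[[4,1],[5,0],[31,17],[41,11],[50,0]]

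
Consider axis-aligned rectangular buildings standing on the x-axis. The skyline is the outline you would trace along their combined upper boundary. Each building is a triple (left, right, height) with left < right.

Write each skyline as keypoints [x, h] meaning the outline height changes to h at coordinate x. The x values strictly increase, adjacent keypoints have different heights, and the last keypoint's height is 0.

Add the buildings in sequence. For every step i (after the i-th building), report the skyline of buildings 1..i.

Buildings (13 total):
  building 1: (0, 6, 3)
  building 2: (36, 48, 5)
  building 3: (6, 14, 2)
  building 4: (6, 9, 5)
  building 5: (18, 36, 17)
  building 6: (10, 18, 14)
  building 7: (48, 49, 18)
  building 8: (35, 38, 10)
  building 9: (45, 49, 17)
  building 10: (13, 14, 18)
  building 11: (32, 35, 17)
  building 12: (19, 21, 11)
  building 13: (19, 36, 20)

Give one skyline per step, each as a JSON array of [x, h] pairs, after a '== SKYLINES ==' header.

== SKYLINES ==
[[0,3],[6,0]]
[[0,3],[6,0],[36,5],[48,0]]
[[0,3],[6,2],[14,0],[36,5],[48,0]]
[[0,3],[6,5],[9,2],[14,0],[36,5],[48,0]]
[[0,3],[6,5],[9,2],[14,0],[18,17],[36,5],[48,0]]
[[0,3],[6,5],[9,2],[10,14],[18,17],[36,5],[48,0]]
[[0,3],[6,5],[9,2],[10,14],[18,17],[36,5],[48,18],[49,0]]
[[0,3],[6,5],[9,2],[10,14],[18,17],[36,10],[38,5],[48,18],[49,0]]
[[0,3],[6,5],[9,2],[10,14],[18,17],[36,10],[38,5],[45,17],[48,18],[49,0]]
[[0,3],[6,5],[9,2],[10,14],[13,18],[14,14],[18,17],[36,10],[38,5],[45,17],[48,18],[49,0]]
[[0,3],[6,5],[9,2],[10,14],[13,18],[14,14],[18,17],[36,10],[38,5],[45,17],[48,18],[49,0]]
[[0,3],[6,5],[9,2],[10,14],[13,18],[14,14],[18,17],[36,10],[38,5],[45,17],[48,18],[49,0]]
[[0,3],[6,5],[9,2],[10,14],[13,18],[14,14],[18,17],[19,20],[36,10],[38,5],[45,17],[48,18],[49,0]]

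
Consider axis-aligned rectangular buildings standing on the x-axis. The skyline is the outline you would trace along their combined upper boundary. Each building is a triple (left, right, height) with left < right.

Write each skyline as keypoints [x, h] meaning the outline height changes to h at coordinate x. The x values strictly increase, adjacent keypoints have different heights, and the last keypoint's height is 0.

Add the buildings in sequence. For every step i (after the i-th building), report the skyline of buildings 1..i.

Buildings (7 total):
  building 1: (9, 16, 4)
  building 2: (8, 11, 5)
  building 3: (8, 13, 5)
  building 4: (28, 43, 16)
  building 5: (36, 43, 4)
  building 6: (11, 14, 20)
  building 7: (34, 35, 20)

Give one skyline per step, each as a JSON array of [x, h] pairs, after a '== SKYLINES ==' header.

== SKYLINES ==
[[9,4],[16,0]]
[[8,5],[11,4],[16,0]]
[[8,5],[13,4],[16,0]]
[[8,5],[13,4],[16,0],[28,16],[43,0]]
[[8,5],[13,4],[16,0],[28,16],[43,0]]
[[8,5],[11,20],[14,4],[16,0],[28,16],[43,0]]
[[8,5],[11,20],[14,4],[16,0],[28,16],[34,20],[35,16],[43,0]]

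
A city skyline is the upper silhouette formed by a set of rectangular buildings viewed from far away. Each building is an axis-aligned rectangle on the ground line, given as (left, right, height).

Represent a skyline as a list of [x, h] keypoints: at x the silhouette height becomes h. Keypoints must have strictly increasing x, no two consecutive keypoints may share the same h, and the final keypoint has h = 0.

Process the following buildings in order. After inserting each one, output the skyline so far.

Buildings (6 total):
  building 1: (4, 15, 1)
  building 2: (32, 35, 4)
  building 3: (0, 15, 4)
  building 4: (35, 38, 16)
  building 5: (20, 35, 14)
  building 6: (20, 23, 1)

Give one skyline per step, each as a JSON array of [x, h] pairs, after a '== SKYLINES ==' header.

== SKYLINES ==
[[4,1],[15,0]]
[[4,1],[15,0],[32,4],[35,0]]
[[0,4],[15,0],[32,4],[35,0]]
[[0,4],[15,0],[32,4],[35,16],[38,0]]
[[0,4],[15,0],[20,14],[35,16],[38,0]]
[[0,4],[15,0],[20,14],[35,16],[38,0]]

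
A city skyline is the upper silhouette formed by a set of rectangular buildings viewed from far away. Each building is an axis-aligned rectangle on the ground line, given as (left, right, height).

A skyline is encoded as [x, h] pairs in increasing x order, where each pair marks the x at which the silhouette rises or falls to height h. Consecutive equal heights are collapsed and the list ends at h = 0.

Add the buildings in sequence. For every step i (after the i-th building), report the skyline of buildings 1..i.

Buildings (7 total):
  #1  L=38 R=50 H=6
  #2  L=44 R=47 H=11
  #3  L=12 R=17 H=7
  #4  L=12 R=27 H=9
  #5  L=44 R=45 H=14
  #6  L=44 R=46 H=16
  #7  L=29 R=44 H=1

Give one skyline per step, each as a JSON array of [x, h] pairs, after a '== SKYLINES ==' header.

== SKYLINES ==
[[38,6],[50,0]]
[[38,6],[44,11],[47,6],[50,0]]
[[12,7],[17,0],[38,6],[44,11],[47,6],[50,0]]
[[12,9],[27,0],[38,6],[44,11],[47,6],[50,0]]
[[12,9],[27,0],[38,6],[44,14],[45,11],[47,6],[50,0]]
[[12,9],[27,0],[38,6],[44,16],[46,11],[47,6],[50,0]]
[[12,9],[27,0],[29,1],[38,6],[44,16],[46,11],[47,6],[50,0]]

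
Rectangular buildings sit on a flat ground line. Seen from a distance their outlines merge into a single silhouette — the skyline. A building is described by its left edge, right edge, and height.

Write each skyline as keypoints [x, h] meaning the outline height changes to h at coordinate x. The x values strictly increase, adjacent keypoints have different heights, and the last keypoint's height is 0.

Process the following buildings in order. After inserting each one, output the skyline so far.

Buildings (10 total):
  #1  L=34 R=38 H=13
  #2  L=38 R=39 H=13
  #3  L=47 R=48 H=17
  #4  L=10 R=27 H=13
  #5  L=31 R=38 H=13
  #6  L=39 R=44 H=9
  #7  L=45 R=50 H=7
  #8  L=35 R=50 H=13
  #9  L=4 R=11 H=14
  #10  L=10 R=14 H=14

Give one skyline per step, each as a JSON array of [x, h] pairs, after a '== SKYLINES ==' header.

== SKYLINES ==
[[34,13],[38,0]]
[[34,13],[39,0]]
[[34,13],[39,0],[47,17],[48,0]]
[[10,13],[27,0],[34,13],[39,0],[47,17],[48,0]]
[[10,13],[27,0],[31,13],[39,0],[47,17],[48,0]]
[[10,13],[27,0],[31,13],[39,9],[44,0],[47,17],[48,0]]
[[10,13],[27,0],[31,13],[39,9],[44,0],[45,7],[47,17],[48,7],[50,0]]
[[10,13],[27,0],[31,13],[47,17],[48,13],[50,0]]
[[4,14],[11,13],[27,0],[31,13],[47,17],[48,13],[50,0]]
[[4,14],[14,13],[27,0],[31,13],[47,17],[48,13],[50,0]]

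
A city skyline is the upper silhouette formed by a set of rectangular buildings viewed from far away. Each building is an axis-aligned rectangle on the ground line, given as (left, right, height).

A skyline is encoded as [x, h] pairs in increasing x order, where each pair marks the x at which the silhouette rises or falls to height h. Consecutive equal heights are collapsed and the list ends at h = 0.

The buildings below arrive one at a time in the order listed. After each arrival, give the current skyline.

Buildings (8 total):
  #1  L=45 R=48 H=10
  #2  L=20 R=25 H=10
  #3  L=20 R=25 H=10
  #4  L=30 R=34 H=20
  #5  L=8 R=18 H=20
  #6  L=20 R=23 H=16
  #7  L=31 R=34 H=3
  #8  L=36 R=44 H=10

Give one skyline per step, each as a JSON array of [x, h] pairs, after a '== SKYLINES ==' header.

== SKYLINES ==
[[45,10],[48,0]]
[[20,10],[25,0],[45,10],[48,0]]
[[20,10],[25,0],[45,10],[48,0]]
[[20,10],[25,0],[30,20],[34,0],[45,10],[48,0]]
[[8,20],[18,0],[20,10],[25,0],[30,20],[34,0],[45,10],[48,0]]
[[8,20],[18,0],[20,16],[23,10],[25,0],[30,20],[34,0],[45,10],[48,0]]
[[8,20],[18,0],[20,16],[23,10],[25,0],[30,20],[34,0],[45,10],[48,0]]
[[8,20],[18,0],[20,16],[23,10],[25,0],[30,20],[34,0],[36,10],[44,0],[45,10],[48,0]]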